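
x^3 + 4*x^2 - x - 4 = (x - 1)*(x + 1)*(x + 4)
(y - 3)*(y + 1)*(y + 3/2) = y^3 - y^2/2 - 6*y - 9/2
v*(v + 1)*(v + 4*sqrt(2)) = v^3 + v^2 + 4*sqrt(2)*v^2 + 4*sqrt(2)*v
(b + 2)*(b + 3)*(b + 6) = b^3 + 11*b^2 + 36*b + 36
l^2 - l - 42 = (l - 7)*(l + 6)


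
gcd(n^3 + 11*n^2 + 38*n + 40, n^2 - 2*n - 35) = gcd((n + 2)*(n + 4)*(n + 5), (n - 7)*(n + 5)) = n + 5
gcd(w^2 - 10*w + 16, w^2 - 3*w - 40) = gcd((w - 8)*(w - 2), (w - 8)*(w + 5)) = w - 8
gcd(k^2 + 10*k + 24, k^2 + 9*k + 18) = k + 6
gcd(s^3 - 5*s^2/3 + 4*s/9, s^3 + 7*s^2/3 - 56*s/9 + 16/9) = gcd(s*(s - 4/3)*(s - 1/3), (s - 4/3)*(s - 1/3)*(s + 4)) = s^2 - 5*s/3 + 4/9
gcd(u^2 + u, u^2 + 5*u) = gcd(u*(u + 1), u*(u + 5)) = u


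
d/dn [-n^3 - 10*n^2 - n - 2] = -3*n^2 - 20*n - 1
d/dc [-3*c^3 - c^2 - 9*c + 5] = -9*c^2 - 2*c - 9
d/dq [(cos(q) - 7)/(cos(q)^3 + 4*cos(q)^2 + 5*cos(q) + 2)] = (-19*cos(q) + cos(2*q) - 36)*sin(q)/((cos(q) + 1)^3*(cos(q) + 2)^2)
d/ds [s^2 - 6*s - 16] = 2*s - 6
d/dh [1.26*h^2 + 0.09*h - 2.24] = 2.52*h + 0.09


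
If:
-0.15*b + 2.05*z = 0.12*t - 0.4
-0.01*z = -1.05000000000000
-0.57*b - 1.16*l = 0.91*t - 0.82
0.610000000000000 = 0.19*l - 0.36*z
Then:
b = 3293.44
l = 202.16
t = -2319.72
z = 105.00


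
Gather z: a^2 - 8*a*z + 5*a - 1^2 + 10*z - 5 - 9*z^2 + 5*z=a^2 + 5*a - 9*z^2 + z*(15 - 8*a) - 6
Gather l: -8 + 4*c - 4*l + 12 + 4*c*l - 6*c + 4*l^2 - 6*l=-2*c + 4*l^2 + l*(4*c - 10) + 4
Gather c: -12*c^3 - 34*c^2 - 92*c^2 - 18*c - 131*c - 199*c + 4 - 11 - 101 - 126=-12*c^3 - 126*c^2 - 348*c - 234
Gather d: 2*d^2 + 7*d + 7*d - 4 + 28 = 2*d^2 + 14*d + 24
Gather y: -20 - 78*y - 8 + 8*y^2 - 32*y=8*y^2 - 110*y - 28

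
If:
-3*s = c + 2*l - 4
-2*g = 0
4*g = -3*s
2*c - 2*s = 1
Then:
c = 1/2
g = 0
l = 7/4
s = 0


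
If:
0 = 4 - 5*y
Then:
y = 4/5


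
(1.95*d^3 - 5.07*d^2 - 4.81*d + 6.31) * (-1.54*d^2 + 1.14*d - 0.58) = -3.003*d^5 + 10.0308*d^4 + 0.4966*d^3 - 12.2602*d^2 + 9.9832*d - 3.6598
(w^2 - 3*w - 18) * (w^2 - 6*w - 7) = w^4 - 9*w^3 - 7*w^2 + 129*w + 126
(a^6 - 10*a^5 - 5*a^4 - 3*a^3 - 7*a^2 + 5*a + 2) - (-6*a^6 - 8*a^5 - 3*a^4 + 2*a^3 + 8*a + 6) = 7*a^6 - 2*a^5 - 2*a^4 - 5*a^3 - 7*a^2 - 3*a - 4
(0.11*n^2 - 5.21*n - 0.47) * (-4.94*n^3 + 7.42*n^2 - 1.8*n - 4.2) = -0.5434*n^5 + 26.5536*n^4 - 36.5344*n^3 + 5.4286*n^2 + 22.728*n + 1.974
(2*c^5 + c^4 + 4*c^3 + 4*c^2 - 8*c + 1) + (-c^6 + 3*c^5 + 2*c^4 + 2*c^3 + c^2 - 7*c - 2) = -c^6 + 5*c^5 + 3*c^4 + 6*c^3 + 5*c^2 - 15*c - 1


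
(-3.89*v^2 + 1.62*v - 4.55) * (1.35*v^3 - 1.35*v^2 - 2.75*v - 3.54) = -5.2515*v^5 + 7.4385*v^4 + 2.368*v^3 + 15.4581*v^2 + 6.7777*v + 16.107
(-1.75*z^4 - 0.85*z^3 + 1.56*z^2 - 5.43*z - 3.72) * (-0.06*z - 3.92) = 0.105*z^5 + 6.911*z^4 + 3.2384*z^3 - 5.7894*z^2 + 21.5088*z + 14.5824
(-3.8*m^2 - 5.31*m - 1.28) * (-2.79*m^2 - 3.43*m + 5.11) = 10.602*m^4 + 27.8489*m^3 + 2.3665*m^2 - 22.7437*m - 6.5408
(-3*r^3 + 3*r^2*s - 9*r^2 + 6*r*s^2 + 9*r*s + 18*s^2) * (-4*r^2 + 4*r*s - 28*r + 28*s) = 12*r^5 - 24*r^4*s + 120*r^4 - 12*r^3*s^2 - 240*r^3*s + 252*r^3 + 24*r^2*s^3 - 120*r^2*s^2 - 504*r^2*s + 240*r*s^3 - 252*r*s^2 + 504*s^3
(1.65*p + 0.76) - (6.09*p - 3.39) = 4.15 - 4.44*p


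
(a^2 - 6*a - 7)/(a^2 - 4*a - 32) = (-a^2 + 6*a + 7)/(-a^2 + 4*a + 32)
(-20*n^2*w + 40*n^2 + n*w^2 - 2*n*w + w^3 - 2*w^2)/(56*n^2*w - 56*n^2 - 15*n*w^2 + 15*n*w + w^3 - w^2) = (-20*n^2*w + 40*n^2 + n*w^2 - 2*n*w + w^3 - 2*w^2)/(56*n^2*w - 56*n^2 - 15*n*w^2 + 15*n*w + w^3 - w^2)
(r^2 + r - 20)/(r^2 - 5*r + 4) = (r + 5)/(r - 1)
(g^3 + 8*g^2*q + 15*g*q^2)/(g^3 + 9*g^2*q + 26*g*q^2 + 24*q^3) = g*(g + 5*q)/(g^2 + 6*g*q + 8*q^2)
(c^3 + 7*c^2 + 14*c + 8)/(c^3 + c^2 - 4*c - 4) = (c + 4)/(c - 2)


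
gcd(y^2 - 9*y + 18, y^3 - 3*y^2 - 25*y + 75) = y - 3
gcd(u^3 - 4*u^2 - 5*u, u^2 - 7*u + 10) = u - 5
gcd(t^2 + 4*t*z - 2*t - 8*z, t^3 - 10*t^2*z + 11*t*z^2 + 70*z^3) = 1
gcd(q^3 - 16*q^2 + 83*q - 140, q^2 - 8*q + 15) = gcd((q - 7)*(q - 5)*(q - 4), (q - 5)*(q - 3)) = q - 5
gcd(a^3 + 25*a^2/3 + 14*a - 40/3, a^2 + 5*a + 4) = a + 4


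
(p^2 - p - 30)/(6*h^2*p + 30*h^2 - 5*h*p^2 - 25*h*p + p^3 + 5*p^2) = (p - 6)/(6*h^2 - 5*h*p + p^2)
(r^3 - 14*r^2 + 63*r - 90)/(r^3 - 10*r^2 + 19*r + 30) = (r - 3)/(r + 1)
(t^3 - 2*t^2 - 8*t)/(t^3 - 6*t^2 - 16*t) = (t - 4)/(t - 8)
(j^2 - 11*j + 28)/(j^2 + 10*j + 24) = (j^2 - 11*j + 28)/(j^2 + 10*j + 24)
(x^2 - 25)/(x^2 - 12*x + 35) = (x + 5)/(x - 7)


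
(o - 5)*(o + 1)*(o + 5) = o^3 + o^2 - 25*o - 25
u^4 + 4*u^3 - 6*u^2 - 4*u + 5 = (u - 1)^2*(u + 1)*(u + 5)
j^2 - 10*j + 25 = (j - 5)^2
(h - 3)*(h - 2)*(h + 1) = h^3 - 4*h^2 + h + 6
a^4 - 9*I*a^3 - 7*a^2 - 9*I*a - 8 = (a - 8*I)*(a - I)^2*(a + I)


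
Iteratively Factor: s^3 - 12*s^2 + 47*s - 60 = (s - 3)*(s^2 - 9*s + 20) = (s - 4)*(s - 3)*(s - 5)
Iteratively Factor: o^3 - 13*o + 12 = (o + 4)*(o^2 - 4*o + 3) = (o - 1)*(o + 4)*(o - 3)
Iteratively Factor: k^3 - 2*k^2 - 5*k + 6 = (k - 3)*(k^2 + k - 2) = (k - 3)*(k + 2)*(k - 1)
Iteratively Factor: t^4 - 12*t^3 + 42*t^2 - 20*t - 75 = (t - 5)*(t^3 - 7*t^2 + 7*t + 15) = (t - 5)*(t - 3)*(t^2 - 4*t - 5) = (t - 5)^2*(t - 3)*(t + 1)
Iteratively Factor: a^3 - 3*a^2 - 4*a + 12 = (a + 2)*(a^2 - 5*a + 6) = (a - 3)*(a + 2)*(a - 2)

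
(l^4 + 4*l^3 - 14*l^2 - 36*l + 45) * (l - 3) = l^5 + l^4 - 26*l^3 + 6*l^2 + 153*l - 135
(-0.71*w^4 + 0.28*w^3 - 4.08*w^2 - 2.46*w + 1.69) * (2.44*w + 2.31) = -1.7324*w^5 - 0.9569*w^4 - 9.3084*w^3 - 15.4272*w^2 - 1.559*w + 3.9039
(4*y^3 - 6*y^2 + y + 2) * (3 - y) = -4*y^4 + 18*y^3 - 19*y^2 + y + 6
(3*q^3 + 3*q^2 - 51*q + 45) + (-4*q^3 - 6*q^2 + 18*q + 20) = -q^3 - 3*q^2 - 33*q + 65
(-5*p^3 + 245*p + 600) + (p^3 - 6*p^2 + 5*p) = -4*p^3 - 6*p^2 + 250*p + 600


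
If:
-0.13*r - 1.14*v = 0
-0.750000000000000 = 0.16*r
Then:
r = -4.69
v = 0.53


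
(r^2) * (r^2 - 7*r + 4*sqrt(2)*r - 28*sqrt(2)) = r^4 - 7*r^3 + 4*sqrt(2)*r^3 - 28*sqrt(2)*r^2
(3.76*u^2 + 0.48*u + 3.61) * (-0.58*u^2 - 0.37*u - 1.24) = -2.1808*u^4 - 1.6696*u^3 - 6.9338*u^2 - 1.9309*u - 4.4764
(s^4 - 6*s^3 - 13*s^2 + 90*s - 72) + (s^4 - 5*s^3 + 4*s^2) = 2*s^4 - 11*s^3 - 9*s^2 + 90*s - 72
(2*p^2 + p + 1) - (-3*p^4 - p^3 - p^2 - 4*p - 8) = 3*p^4 + p^3 + 3*p^2 + 5*p + 9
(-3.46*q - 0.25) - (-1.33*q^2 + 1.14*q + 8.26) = 1.33*q^2 - 4.6*q - 8.51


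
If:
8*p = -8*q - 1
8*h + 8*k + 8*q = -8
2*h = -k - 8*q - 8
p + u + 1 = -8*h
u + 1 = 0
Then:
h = -49/456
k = 7/76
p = 49/57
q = -449/456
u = -1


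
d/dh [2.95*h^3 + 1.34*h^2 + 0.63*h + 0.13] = 8.85*h^2 + 2.68*h + 0.63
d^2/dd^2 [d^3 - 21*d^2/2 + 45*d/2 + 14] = 6*d - 21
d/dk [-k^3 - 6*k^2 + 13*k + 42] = -3*k^2 - 12*k + 13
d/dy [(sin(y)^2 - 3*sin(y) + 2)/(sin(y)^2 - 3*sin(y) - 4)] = 6*(3 - 2*sin(y))*cos(y)/((sin(y) - 4)^2*(sin(y) + 1)^2)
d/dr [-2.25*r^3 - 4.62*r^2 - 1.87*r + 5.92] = -6.75*r^2 - 9.24*r - 1.87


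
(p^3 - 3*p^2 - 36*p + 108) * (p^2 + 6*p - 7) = p^5 + 3*p^4 - 61*p^3 - 87*p^2 + 900*p - 756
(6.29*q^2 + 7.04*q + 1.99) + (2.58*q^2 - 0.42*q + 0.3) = 8.87*q^2 + 6.62*q + 2.29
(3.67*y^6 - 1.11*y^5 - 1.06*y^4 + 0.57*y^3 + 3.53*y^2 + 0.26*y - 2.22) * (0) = 0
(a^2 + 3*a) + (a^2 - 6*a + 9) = 2*a^2 - 3*a + 9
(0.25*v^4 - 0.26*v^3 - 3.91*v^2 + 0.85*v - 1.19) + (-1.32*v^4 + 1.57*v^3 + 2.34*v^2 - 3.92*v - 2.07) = -1.07*v^4 + 1.31*v^3 - 1.57*v^2 - 3.07*v - 3.26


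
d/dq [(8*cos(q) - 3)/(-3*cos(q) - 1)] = 17*sin(q)/(3*cos(q) + 1)^2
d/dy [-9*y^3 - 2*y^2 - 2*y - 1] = -27*y^2 - 4*y - 2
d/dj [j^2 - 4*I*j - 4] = 2*j - 4*I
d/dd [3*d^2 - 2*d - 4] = 6*d - 2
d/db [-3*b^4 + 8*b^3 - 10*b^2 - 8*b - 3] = -12*b^3 + 24*b^2 - 20*b - 8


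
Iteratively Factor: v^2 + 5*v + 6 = (v + 3)*(v + 2)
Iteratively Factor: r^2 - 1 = (r + 1)*(r - 1)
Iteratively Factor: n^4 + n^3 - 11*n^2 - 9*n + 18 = (n + 2)*(n^3 - n^2 - 9*n + 9) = (n + 2)*(n + 3)*(n^2 - 4*n + 3) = (n - 3)*(n + 2)*(n + 3)*(n - 1)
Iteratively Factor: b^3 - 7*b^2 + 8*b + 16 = (b - 4)*(b^2 - 3*b - 4) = (b - 4)^2*(b + 1)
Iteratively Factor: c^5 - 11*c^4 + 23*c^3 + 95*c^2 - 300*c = (c - 5)*(c^4 - 6*c^3 - 7*c^2 + 60*c) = (c - 5)*(c - 4)*(c^3 - 2*c^2 - 15*c) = (c - 5)^2*(c - 4)*(c^2 + 3*c) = c*(c - 5)^2*(c - 4)*(c + 3)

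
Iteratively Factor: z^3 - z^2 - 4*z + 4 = (z + 2)*(z^2 - 3*z + 2) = (z - 2)*(z + 2)*(z - 1)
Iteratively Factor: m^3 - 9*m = (m - 3)*(m^2 + 3*m) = m*(m - 3)*(m + 3)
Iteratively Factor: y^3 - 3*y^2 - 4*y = (y + 1)*(y^2 - 4*y) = (y - 4)*(y + 1)*(y)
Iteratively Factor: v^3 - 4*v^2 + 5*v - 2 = (v - 1)*(v^2 - 3*v + 2) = (v - 1)^2*(v - 2)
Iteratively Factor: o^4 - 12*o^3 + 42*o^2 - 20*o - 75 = (o - 5)*(o^3 - 7*o^2 + 7*o + 15) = (o - 5)*(o - 3)*(o^2 - 4*o - 5) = (o - 5)^2*(o - 3)*(o + 1)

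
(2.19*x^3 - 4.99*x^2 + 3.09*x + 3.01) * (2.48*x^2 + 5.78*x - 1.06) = 5.4312*x^5 + 0.282999999999999*x^4 - 23.5004*x^3 + 30.6144*x^2 + 14.1224*x - 3.1906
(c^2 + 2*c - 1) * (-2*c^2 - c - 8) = -2*c^4 - 5*c^3 - 8*c^2 - 15*c + 8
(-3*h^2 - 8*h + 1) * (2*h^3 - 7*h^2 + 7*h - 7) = -6*h^5 + 5*h^4 + 37*h^3 - 42*h^2 + 63*h - 7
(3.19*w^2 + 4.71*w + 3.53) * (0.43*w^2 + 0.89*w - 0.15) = 1.3717*w^4 + 4.8644*w^3 + 5.2313*w^2 + 2.4352*w - 0.5295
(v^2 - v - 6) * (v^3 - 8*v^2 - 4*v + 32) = v^5 - 9*v^4 - 2*v^3 + 84*v^2 - 8*v - 192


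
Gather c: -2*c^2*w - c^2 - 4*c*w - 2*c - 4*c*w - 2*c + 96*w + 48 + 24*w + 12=c^2*(-2*w - 1) + c*(-8*w - 4) + 120*w + 60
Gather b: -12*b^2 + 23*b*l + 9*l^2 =-12*b^2 + 23*b*l + 9*l^2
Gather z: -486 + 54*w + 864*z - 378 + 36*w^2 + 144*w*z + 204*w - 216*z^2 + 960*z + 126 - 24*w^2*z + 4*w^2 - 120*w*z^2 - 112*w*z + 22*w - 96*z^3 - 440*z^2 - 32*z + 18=40*w^2 + 280*w - 96*z^3 + z^2*(-120*w - 656) + z*(-24*w^2 + 32*w + 1792) - 720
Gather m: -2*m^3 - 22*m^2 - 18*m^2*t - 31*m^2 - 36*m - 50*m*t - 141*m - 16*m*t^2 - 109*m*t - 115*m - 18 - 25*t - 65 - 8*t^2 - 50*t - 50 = -2*m^3 + m^2*(-18*t - 53) + m*(-16*t^2 - 159*t - 292) - 8*t^2 - 75*t - 133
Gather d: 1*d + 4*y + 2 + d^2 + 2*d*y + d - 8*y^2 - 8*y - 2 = d^2 + d*(2*y + 2) - 8*y^2 - 4*y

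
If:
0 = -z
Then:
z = 0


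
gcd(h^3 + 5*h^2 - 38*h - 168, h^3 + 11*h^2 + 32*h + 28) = h + 7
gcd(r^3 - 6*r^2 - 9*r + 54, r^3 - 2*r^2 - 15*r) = r + 3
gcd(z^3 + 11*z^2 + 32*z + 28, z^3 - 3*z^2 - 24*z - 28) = z^2 + 4*z + 4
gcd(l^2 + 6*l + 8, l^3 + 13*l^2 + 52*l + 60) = l + 2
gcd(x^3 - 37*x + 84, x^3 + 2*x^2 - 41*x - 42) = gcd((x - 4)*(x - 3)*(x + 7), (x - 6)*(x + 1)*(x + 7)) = x + 7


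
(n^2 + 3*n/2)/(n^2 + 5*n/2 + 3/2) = n/(n + 1)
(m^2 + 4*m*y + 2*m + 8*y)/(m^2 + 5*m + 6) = (m + 4*y)/(m + 3)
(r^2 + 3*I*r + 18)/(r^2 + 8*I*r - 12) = (r - 3*I)/(r + 2*I)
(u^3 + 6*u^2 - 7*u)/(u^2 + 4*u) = (u^2 + 6*u - 7)/(u + 4)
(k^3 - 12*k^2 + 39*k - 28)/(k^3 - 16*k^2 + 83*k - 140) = (k - 1)/(k - 5)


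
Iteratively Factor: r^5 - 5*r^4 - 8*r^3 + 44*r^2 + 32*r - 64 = (r + 2)*(r^4 - 7*r^3 + 6*r^2 + 32*r - 32) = (r - 4)*(r + 2)*(r^3 - 3*r^2 - 6*r + 8) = (r - 4)^2*(r + 2)*(r^2 + r - 2) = (r - 4)^2*(r + 2)^2*(r - 1)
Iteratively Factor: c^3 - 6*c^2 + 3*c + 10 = (c + 1)*(c^2 - 7*c + 10) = (c - 2)*(c + 1)*(c - 5)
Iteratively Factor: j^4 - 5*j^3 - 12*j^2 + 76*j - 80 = (j - 5)*(j^3 - 12*j + 16) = (j - 5)*(j - 2)*(j^2 + 2*j - 8) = (j - 5)*(j - 2)^2*(j + 4)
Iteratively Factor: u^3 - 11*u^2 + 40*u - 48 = (u - 3)*(u^2 - 8*u + 16) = (u - 4)*(u - 3)*(u - 4)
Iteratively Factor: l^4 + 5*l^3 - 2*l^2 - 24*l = (l + 4)*(l^3 + l^2 - 6*l) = l*(l + 4)*(l^2 + l - 6) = l*(l + 3)*(l + 4)*(l - 2)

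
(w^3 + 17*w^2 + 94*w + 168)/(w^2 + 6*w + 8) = (w^2 + 13*w + 42)/(w + 2)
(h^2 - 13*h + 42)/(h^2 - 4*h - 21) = (h - 6)/(h + 3)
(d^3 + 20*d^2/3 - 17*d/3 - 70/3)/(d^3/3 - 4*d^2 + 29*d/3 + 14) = (3*d^3 + 20*d^2 - 17*d - 70)/(d^3 - 12*d^2 + 29*d + 42)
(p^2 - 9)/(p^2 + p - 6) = (p - 3)/(p - 2)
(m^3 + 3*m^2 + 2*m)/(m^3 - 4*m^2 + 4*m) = (m^2 + 3*m + 2)/(m^2 - 4*m + 4)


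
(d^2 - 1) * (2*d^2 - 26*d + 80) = 2*d^4 - 26*d^3 + 78*d^2 + 26*d - 80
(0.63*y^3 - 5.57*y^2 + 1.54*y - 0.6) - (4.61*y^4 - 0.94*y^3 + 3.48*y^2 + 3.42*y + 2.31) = -4.61*y^4 + 1.57*y^3 - 9.05*y^2 - 1.88*y - 2.91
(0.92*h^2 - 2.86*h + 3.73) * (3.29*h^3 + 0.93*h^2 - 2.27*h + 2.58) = 3.0268*h^5 - 8.5538*h^4 + 7.5235*h^3 + 12.3347*h^2 - 15.8459*h + 9.6234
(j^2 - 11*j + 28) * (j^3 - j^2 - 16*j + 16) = j^5 - 12*j^4 + 23*j^3 + 164*j^2 - 624*j + 448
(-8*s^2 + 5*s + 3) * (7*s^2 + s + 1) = -56*s^4 + 27*s^3 + 18*s^2 + 8*s + 3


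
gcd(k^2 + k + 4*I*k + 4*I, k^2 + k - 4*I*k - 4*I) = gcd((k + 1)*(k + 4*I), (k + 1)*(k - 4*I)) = k + 1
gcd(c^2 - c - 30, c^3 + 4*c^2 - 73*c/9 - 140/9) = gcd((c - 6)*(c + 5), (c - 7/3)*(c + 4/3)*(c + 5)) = c + 5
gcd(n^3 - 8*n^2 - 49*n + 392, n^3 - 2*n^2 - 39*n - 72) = n - 8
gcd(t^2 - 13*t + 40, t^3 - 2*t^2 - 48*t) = t - 8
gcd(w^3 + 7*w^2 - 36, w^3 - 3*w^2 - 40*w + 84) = w^2 + 4*w - 12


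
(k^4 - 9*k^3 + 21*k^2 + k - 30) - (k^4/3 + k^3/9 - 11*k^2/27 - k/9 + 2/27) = 2*k^4/3 - 82*k^3/9 + 578*k^2/27 + 10*k/9 - 812/27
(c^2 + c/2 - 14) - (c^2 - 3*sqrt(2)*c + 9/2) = c/2 + 3*sqrt(2)*c - 37/2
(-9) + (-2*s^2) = -2*s^2 - 9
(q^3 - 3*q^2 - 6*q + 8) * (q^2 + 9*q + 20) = q^5 + 6*q^4 - 13*q^3 - 106*q^2 - 48*q + 160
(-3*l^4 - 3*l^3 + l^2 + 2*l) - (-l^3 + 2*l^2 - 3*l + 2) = -3*l^4 - 2*l^3 - l^2 + 5*l - 2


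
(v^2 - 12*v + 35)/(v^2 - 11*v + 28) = (v - 5)/(v - 4)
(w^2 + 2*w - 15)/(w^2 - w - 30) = (w - 3)/(w - 6)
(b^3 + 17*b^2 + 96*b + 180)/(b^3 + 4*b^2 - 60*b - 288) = (b + 5)/(b - 8)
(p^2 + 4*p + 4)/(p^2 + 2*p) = (p + 2)/p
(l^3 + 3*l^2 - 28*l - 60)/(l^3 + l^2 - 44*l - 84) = (l - 5)/(l - 7)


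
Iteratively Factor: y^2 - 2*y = (y)*(y - 2)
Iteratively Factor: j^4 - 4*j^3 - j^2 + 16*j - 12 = (j + 2)*(j^3 - 6*j^2 + 11*j - 6) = (j - 2)*(j + 2)*(j^2 - 4*j + 3) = (j - 2)*(j - 1)*(j + 2)*(j - 3)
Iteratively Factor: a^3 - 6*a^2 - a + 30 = (a + 2)*(a^2 - 8*a + 15) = (a - 5)*(a + 2)*(a - 3)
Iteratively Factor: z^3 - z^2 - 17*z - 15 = (z - 5)*(z^2 + 4*z + 3) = (z - 5)*(z + 1)*(z + 3)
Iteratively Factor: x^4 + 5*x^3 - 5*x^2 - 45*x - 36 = (x + 3)*(x^3 + 2*x^2 - 11*x - 12) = (x + 3)*(x + 4)*(x^2 - 2*x - 3) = (x - 3)*(x + 3)*(x + 4)*(x + 1)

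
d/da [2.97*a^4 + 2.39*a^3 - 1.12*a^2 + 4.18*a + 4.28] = 11.88*a^3 + 7.17*a^2 - 2.24*a + 4.18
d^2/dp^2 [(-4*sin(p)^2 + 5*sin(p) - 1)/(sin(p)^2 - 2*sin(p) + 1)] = 3*(sin(p) + 2)/(sin(p) - 1)^2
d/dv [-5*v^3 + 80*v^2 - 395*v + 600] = -15*v^2 + 160*v - 395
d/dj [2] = 0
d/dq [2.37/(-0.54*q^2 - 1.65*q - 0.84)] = (2.5596*q + 3.9105)/(0.54*q^2 + 1.65*q + 0.84)^2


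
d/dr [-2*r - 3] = -2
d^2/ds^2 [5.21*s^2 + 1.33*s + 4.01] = 10.4200000000000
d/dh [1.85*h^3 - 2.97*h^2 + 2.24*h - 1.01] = 5.55*h^2 - 5.94*h + 2.24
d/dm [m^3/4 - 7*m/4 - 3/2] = 3*m^2/4 - 7/4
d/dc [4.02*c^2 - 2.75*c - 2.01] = 8.04*c - 2.75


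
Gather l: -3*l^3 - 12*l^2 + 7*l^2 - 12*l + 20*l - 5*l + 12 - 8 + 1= -3*l^3 - 5*l^2 + 3*l + 5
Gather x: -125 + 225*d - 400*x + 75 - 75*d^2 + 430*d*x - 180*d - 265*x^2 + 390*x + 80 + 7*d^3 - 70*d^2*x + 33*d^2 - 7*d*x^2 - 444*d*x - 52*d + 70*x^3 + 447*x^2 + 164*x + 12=7*d^3 - 42*d^2 - 7*d + 70*x^3 + x^2*(182 - 7*d) + x*(-70*d^2 - 14*d + 154) + 42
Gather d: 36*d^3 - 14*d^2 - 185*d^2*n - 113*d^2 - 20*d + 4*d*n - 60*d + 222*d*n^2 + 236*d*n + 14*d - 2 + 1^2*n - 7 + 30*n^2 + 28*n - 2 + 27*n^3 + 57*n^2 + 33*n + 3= 36*d^3 + d^2*(-185*n - 127) + d*(222*n^2 + 240*n - 66) + 27*n^3 + 87*n^2 + 62*n - 8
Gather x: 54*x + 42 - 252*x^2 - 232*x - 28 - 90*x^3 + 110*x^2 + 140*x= -90*x^3 - 142*x^2 - 38*x + 14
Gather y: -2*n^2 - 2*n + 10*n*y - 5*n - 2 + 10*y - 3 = -2*n^2 - 7*n + y*(10*n + 10) - 5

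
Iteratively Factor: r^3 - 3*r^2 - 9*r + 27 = (r - 3)*(r^2 - 9) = (r - 3)^2*(r + 3)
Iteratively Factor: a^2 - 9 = (a + 3)*(a - 3)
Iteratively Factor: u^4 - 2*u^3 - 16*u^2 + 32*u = (u - 2)*(u^3 - 16*u) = u*(u - 2)*(u^2 - 16) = u*(u - 2)*(u + 4)*(u - 4)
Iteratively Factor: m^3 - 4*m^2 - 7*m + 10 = (m - 1)*(m^2 - 3*m - 10) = (m - 5)*(m - 1)*(m + 2)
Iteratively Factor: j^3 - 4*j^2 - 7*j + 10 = (j + 2)*(j^2 - 6*j + 5) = (j - 5)*(j + 2)*(j - 1)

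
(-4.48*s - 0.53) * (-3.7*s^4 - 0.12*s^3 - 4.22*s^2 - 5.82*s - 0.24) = 16.576*s^5 + 2.4986*s^4 + 18.9692*s^3 + 28.3102*s^2 + 4.1598*s + 0.1272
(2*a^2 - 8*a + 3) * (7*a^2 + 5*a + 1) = 14*a^4 - 46*a^3 - 17*a^2 + 7*a + 3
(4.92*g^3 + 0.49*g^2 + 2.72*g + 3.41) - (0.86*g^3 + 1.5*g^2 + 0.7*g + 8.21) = 4.06*g^3 - 1.01*g^2 + 2.02*g - 4.8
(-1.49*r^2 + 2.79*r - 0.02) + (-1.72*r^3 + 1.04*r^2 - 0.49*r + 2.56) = -1.72*r^3 - 0.45*r^2 + 2.3*r + 2.54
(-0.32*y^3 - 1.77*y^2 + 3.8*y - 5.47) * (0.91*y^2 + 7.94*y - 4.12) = -0.2912*y^5 - 4.1515*y^4 - 9.2774*y^3 + 32.4867*y^2 - 59.0878*y + 22.5364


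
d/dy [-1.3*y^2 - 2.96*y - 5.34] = -2.6*y - 2.96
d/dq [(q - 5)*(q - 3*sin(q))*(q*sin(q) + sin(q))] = -(q - 5)*(q + 1)*(3*cos(q) - 1)*sin(q) + (q - 5)*(q - 3*sin(q))*(q*cos(q) + sqrt(2)*sin(q + pi/4)) + (q + 1)*(q - 3*sin(q))*sin(q)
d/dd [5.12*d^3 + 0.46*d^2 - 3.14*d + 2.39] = 15.36*d^2 + 0.92*d - 3.14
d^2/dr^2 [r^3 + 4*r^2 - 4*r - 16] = 6*r + 8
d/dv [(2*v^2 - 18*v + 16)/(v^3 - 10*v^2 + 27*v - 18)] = 2*(-v^2 + 16*v - 54)/(v^4 - 18*v^3 + 117*v^2 - 324*v + 324)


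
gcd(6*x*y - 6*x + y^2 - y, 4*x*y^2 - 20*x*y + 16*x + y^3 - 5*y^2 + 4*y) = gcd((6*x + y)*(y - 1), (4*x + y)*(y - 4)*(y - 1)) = y - 1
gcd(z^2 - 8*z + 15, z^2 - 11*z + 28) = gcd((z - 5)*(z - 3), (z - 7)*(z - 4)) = 1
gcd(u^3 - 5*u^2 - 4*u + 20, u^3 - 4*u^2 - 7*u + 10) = u^2 - 3*u - 10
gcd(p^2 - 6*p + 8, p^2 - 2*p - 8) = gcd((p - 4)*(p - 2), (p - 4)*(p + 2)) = p - 4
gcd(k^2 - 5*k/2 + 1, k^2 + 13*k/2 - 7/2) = k - 1/2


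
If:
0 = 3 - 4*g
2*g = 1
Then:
No Solution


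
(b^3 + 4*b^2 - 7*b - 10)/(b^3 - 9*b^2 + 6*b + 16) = (b + 5)/(b - 8)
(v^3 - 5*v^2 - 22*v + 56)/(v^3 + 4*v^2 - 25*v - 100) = (v^2 - 9*v + 14)/(v^2 - 25)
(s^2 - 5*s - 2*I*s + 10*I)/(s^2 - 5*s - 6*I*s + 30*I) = (s - 2*I)/(s - 6*I)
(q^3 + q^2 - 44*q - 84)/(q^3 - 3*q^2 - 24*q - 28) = (q + 6)/(q + 2)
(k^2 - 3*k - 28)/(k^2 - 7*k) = (k + 4)/k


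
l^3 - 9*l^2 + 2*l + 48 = (l - 8)*(l - 3)*(l + 2)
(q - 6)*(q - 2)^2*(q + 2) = q^4 - 8*q^3 + 8*q^2 + 32*q - 48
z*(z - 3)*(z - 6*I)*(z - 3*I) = z^4 - 3*z^3 - 9*I*z^3 - 18*z^2 + 27*I*z^2 + 54*z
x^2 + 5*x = x*(x + 5)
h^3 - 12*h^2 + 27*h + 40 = (h - 8)*(h - 5)*(h + 1)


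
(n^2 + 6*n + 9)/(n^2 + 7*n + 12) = (n + 3)/(n + 4)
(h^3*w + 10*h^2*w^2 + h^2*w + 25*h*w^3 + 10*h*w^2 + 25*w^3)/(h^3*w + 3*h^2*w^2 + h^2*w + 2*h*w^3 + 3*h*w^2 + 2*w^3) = (h^2 + 10*h*w + 25*w^2)/(h^2 + 3*h*w + 2*w^2)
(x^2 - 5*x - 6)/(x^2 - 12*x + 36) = (x + 1)/(x - 6)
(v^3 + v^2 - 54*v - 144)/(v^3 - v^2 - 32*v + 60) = (v^2 - 5*v - 24)/(v^2 - 7*v + 10)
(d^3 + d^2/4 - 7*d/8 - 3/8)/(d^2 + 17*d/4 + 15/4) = (8*d^3 + 2*d^2 - 7*d - 3)/(2*(4*d^2 + 17*d + 15))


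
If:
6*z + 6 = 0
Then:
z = -1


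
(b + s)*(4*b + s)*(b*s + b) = 4*b^3*s + 4*b^3 + 5*b^2*s^2 + 5*b^2*s + b*s^3 + b*s^2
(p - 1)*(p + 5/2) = p^2 + 3*p/2 - 5/2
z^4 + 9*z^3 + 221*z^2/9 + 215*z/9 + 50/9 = (z + 1/3)*(z + 5/3)*(z + 2)*(z + 5)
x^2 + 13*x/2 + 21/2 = (x + 3)*(x + 7/2)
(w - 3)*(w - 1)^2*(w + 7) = w^4 + 2*w^3 - 28*w^2 + 46*w - 21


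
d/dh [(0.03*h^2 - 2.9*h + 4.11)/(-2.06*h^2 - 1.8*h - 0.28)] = (-6.028*h^2 + 16.9164*h + 8.21)/(4.2436*h^4 + 7.416*h^3 + 4.3936*h^2 + 1.008*h + 0.0784)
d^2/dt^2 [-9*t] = 0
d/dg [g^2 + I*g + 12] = 2*g + I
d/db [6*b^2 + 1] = 12*b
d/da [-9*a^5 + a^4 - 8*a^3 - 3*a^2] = a*(-45*a^3 + 4*a^2 - 24*a - 6)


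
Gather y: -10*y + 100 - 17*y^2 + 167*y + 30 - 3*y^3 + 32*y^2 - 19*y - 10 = -3*y^3 + 15*y^2 + 138*y + 120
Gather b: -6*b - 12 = -6*b - 12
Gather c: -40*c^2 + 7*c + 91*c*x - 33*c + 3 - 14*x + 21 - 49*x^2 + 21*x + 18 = -40*c^2 + c*(91*x - 26) - 49*x^2 + 7*x + 42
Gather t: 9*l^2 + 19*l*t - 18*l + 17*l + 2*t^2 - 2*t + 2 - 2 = 9*l^2 - l + 2*t^2 + t*(19*l - 2)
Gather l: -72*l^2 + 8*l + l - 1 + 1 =-72*l^2 + 9*l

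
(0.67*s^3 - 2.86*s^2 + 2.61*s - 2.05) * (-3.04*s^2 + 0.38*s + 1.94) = -2.0368*s^5 + 8.949*s^4 - 7.7214*s^3 + 1.6754*s^2 + 4.2844*s - 3.977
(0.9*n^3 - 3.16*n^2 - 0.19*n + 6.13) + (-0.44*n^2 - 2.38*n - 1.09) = 0.9*n^3 - 3.6*n^2 - 2.57*n + 5.04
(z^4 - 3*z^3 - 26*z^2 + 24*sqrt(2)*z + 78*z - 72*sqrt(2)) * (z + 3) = z^5 - 35*z^3 + 24*sqrt(2)*z^2 + 234*z - 216*sqrt(2)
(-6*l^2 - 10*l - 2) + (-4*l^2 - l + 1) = -10*l^2 - 11*l - 1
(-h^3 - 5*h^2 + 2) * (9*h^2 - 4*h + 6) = -9*h^5 - 41*h^4 + 14*h^3 - 12*h^2 - 8*h + 12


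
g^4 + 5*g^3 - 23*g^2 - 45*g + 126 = (g - 3)*(g - 2)*(g + 3)*(g + 7)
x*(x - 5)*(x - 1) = x^3 - 6*x^2 + 5*x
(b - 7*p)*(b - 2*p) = b^2 - 9*b*p + 14*p^2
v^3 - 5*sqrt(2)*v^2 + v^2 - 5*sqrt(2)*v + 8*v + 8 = (v + 1)*(v - 4*sqrt(2))*(v - sqrt(2))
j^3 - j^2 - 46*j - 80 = (j - 8)*(j + 2)*(j + 5)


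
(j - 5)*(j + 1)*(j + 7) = j^3 + 3*j^2 - 33*j - 35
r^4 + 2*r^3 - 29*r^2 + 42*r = r*(r - 3)*(r - 2)*(r + 7)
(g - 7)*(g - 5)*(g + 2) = g^3 - 10*g^2 + 11*g + 70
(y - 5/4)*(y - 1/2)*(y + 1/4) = y^3 - 3*y^2/2 + 3*y/16 + 5/32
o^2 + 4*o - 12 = (o - 2)*(o + 6)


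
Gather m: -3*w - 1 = -3*w - 1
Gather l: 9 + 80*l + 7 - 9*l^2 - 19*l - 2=-9*l^2 + 61*l + 14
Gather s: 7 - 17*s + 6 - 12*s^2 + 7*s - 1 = -12*s^2 - 10*s + 12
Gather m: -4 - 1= -5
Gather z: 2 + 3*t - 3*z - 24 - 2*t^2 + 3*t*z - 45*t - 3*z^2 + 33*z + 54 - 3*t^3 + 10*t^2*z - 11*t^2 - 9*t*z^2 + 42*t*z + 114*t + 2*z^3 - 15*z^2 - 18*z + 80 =-3*t^3 - 13*t^2 + 72*t + 2*z^3 + z^2*(-9*t - 18) + z*(10*t^2 + 45*t + 12) + 112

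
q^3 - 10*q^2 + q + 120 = (q - 8)*(q - 5)*(q + 3)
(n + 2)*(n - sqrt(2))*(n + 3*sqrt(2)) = n^3 + 2*n^2 + 2*sqrt(2)*n^2 - 6*n + 4*sqrt(2)*n - 12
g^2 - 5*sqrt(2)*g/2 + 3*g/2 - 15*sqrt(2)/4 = (g + 3/2)*(g - 5*sqrt(2)/2)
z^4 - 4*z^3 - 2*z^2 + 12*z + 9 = (z - 3)^2*(z + 1)^2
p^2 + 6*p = p*(p + 6)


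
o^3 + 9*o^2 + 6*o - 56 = (o - 2)*(o + 4)*(o + 7)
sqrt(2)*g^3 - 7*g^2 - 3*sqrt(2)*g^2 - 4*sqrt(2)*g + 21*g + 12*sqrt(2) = (g - 3)*(g - 4*sqrt(2))*(sqrt(2)*g + 1)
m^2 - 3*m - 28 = (m - 7)*(m + 4)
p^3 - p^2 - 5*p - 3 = (p - 3)*(p + 1)^2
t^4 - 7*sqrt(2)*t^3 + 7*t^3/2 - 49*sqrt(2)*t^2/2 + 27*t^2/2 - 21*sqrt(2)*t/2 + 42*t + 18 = (t + 1/2)*(t + 3)*(t - 6*sqrt(2))*(t - sqrt(2))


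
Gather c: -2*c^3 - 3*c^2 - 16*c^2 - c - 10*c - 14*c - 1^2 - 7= -2*c^3 - 19*c^2 - 25*c - 8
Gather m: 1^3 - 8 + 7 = 0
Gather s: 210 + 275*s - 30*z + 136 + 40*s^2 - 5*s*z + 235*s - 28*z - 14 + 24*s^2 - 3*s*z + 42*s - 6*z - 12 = 64*s^2 + s*(552 - 8*z) - 64*z + 320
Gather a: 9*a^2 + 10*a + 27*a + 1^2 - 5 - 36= 9*a^2 + 37*a - 40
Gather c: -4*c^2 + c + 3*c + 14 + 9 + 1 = -4*c^2 + 4*c + 24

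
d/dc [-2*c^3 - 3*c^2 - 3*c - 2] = -6*c^2 - 6*c - 3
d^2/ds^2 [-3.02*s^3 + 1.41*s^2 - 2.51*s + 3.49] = 2.82 - 18.12*s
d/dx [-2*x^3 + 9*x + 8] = 9 - 6*x^2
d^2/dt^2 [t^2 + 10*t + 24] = 2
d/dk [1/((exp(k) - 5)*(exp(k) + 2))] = (3 - 2*exp(k))*exp(k)/(exp(4*k) - 6*exp(3*k) - 11*exp(2*k) + 60*exp(k) + 100)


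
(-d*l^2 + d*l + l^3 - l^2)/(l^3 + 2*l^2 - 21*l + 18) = l*(-d + l)/(l^2 + 3*l - 18)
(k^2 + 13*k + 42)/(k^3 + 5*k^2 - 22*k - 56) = (k + 6)/(k^2 - 2*k - 8)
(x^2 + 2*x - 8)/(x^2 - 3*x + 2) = (x + 4)/(x - 1)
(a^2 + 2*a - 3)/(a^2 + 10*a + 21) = (a - 1)/(a + 7)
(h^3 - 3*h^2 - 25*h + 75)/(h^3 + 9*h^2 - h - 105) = (h - 5)/(h + 7)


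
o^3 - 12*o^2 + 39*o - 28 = (o - 7)*(o - 4)*(o - 1)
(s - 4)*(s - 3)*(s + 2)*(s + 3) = s^4 - 2*s^3 - 17*s^2 + 18*s + 72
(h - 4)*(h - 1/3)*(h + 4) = h^3 - h^2/3 - 16*h + 16/3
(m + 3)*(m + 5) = m^2 + 8*m + 15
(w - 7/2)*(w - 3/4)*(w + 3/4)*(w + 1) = w^4 - 5*w^3/2 - 65*w^2/16 + 45*w/32 + 63/32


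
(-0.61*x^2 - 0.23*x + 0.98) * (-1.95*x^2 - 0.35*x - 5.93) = 1.1895*x^4 + 0.662*x^3 + 1.7868*x^2 + 1.0209*x - 5.8114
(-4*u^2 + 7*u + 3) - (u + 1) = -4*u^2 + 6*u + 2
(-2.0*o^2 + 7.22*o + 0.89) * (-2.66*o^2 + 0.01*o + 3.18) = 5.32*o^4 - 19.2252*o^3 - 8.6552*o^2 + 22.9685*o + 2.8302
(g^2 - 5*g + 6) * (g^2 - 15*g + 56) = g^4 - 20*g^3 + 137*g^2 - 370*g + 336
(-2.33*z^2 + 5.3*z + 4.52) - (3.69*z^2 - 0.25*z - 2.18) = -6.02*z^2 + 5.55*z + 6.7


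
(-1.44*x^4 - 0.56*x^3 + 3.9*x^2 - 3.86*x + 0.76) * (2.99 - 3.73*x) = 5.3712*x^5 - 2.2168*x^4 - 16.2214*x^3 + 26.0588*x^2 - 14.3762*x + 2.2724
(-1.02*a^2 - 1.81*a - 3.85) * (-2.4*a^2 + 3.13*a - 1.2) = 2.448*a^4 + 1.1514*a^3 + 4.7987*a^2 - 9.8785*a + 4.62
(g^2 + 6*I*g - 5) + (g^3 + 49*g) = g^3 + g^2 + 49*g + 6*I*g - 5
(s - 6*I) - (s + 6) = -6 - 6*I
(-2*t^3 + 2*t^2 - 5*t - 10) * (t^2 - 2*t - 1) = -2*t^5 + 6*t^4 - 7*t^3 - 2*t^2 + 25*t + 10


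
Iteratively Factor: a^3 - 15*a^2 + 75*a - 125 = (a - 5)*(a^2 - 10*a + 25) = (a - 5)^2*(a - 5)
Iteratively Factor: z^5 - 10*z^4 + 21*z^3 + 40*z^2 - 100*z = (z - 5)*(z^4 - 5*z^3 - 4*z^2 + 20*z) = z*(z - 5)*(z^3 - 5*z^2 - 4*z + 20) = z*(z - 5)^2*(z^2 - 4) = z*(z - 5)^2*(z + 2)*(z - 2)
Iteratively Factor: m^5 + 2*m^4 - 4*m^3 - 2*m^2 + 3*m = (m + 3)*(m^4 - m^3 - m^2 + m) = m*(m + 3)*(m^3 - m^2 - m + 1) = m*(m - 1)*(m + 3)*(m^2 - 1) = m*(m - 1)*(m + 1)*(m + 3)*(m - 1)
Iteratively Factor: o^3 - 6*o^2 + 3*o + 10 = (o - 5)*(o^2 - o - 2) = (o - 5)*(o + 1)*(o - 2)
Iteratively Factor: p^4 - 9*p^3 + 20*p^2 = (p - 4)*(p^3 - 5*p^2) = p*(p - 4)*(p^2 - 5*p) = p^2*(p - 4)*(p - 5)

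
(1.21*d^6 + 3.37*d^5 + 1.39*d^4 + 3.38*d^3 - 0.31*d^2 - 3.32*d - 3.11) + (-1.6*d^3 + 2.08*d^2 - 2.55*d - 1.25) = 1.21*d^6 + 3.37*d^5 + 1.39*d^4 + 1.78*d^3 + 1.77*d^2 - 5.87*d - 4.36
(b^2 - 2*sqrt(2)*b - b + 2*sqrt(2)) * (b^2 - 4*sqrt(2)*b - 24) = b^4 - 6*sqrt(2)*b^3 - b^3 - 8*b^2 + 6*sqrt(2)*b^2 + 8*b + 48*sqrt(2)*b - 48*sqrt(2)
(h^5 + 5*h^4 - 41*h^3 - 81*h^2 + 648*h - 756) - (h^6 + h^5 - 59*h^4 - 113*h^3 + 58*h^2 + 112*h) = -h^6 + 64*h^4 + 72*h^3 - 139*h^2 + 536*h - 756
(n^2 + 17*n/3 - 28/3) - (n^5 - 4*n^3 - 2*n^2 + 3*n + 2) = -n^5 + 4*n^3 + 3*n^2 + 8*n/3 - 34/3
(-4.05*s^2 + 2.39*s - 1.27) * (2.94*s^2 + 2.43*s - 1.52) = -11.907*s^4 - 2.8149*s^3 + 8.2299*s^2 - 6.7189*s + 1.9304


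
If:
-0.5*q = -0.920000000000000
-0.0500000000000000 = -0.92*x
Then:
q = 1.84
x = 0.05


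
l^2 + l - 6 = (l - 2)*(l + 3)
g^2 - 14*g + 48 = (g - 8)*(g - 6)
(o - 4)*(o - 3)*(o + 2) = o^3 - 5*o^2 - 2*o + 24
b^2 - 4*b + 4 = (b - 2)^2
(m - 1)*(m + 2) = m^2 + m - 2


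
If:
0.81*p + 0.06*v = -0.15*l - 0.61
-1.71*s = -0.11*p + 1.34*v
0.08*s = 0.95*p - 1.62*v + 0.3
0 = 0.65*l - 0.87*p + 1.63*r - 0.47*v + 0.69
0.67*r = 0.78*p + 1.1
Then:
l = -5.27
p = 0.20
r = 1.87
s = -0.23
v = 0.31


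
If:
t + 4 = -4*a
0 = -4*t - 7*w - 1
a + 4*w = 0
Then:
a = -60/71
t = -44/71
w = 15/71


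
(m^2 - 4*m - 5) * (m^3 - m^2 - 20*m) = m^5 - 5*m^4 - 21*m^3 + 85*m^2 + 100*m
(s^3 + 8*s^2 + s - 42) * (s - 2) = s^4 + 6*s^3 - 15*s^2 - 44*s + 84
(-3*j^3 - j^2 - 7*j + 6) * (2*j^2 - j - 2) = -6*j^5 + j^4 - 7*j^3 + 21*j^2 + 8*j - 12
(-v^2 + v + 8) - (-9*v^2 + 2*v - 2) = 8*v^2 - v + 10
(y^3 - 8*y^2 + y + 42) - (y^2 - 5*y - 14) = y^3 - 9*y^2 + 6*y + 56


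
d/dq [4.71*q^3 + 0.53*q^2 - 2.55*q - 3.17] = 14.13*q^2 + 1.06*q - 2.55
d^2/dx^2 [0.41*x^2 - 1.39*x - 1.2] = 0.820000000000000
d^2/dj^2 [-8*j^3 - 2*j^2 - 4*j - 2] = -48*j - 4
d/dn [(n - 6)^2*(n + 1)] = (n - 6)*(3*n - 4)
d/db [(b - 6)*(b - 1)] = 2*b - 7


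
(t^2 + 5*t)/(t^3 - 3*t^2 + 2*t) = (t + 5)/(t^2 - 3*t + 2)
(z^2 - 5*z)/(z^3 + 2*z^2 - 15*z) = (z - 5)/(z^2 + 2*z - 15)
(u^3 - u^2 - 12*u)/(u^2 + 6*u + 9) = u*(u - 4)/(u + 3)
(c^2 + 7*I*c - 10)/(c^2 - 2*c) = (c^2 + 7*I*c - 10)/(c*(c - 2))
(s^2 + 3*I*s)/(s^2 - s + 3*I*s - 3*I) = s/(s - 1)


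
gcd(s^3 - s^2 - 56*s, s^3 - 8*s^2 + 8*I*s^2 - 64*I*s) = s^2 - 8*s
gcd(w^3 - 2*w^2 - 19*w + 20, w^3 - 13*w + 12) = w^2 + 3*w - 4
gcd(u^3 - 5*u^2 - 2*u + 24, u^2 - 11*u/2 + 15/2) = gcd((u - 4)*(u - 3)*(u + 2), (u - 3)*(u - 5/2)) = u - 3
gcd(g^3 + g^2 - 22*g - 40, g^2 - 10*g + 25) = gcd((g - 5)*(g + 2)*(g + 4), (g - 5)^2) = g - 5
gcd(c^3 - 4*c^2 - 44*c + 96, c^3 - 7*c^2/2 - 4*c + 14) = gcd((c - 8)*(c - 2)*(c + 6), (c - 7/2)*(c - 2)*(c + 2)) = c - 2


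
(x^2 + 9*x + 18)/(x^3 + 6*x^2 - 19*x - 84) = (x + 6)/(x^2 + 3*x - 28)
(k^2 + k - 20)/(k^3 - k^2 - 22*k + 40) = 1/(k - 2)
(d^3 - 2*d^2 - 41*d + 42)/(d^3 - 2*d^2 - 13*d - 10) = (-d^3 + 2*d^2 + 41*d - 42)/(-d^3 + 2*d^2 + 13*d + 10)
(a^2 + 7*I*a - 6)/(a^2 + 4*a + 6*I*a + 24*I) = (a + I)/(a + 4)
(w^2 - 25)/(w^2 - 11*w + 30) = (w + 5)/(w - 6)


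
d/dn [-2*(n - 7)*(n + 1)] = 12 - 4*n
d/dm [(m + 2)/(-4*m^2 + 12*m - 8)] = (-m^2 + 3*m + (m + 2)*(2*m - 3) - 2)/(4*(m^2 - 3*m + 2)^2)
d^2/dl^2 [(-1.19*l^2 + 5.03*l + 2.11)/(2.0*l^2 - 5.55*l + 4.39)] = (13.8220000000001*l^3 + 113.3292*l^2 - 405.5064*l + 292.174222)/(8.0*l^6 - 66.6*l^5 + 237.495*l^4 - 463.327875*l^3 + 521.301525*l^2 - 320.880465*l + 84.604519)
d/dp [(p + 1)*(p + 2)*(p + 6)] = 3*p^2 + 18*p + 20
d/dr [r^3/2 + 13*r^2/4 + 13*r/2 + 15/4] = 3*r^2/2 + 13*r/2 + 13/2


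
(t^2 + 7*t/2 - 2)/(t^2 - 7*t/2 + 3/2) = (t + 4)/(t - 3)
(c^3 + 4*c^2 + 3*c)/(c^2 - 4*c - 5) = c*(c + 3)/(c - 5)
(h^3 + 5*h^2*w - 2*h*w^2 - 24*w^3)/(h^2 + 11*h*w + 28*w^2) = (h^2 + h*w - 6*w^2)/(h + 7*w)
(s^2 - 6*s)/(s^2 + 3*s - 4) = s*(s - 6)/(s^2 + 3*s - 4)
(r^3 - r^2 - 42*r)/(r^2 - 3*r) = (r^2 - r - 42)/(r - 3)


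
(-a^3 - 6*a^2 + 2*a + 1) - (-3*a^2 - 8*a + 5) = -a^3 - 3*a^2 + 10*a - 4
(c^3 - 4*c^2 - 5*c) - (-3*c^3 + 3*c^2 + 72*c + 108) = 4*c^3 - 7*c^2 - 77*c - 108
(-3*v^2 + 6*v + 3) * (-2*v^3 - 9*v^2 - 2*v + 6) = 6*v^5 + 15*v^4 - 54*v^3 - 57*v^2 + 30*v + 18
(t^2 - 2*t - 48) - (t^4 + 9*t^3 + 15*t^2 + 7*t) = -t^4 - 9*t^3 - 14*t^2 - 9*t - 48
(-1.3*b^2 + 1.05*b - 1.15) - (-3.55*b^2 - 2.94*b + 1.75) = 2.25*b^2 + 3.99*b - 2.9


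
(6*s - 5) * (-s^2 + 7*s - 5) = -6*s^3 + 47*s^2 - 65*s + 25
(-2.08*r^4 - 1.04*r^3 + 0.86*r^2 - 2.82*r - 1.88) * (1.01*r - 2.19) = -2.1008*r^5 + 3.5048*r^4 + 3.1462*r^3 - 4.7316*r^2 + 4.277*r + 4.1172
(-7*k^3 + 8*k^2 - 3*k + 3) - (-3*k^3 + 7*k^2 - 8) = -4*k^3 + k^2 - 3*k + 11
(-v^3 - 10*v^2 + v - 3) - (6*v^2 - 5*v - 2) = -v^3 - 16*v^2 + 6*v - 1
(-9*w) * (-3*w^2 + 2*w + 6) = 27*w^3 - 18*w^2 - 54*w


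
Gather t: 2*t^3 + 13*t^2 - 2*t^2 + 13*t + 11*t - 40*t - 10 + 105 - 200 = 2*t^3 + 11*t^2 - 16*t - 105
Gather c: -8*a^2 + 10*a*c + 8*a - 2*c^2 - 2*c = -8*a^2 + 8*a - 2*c^2 + c*(10*a - 2)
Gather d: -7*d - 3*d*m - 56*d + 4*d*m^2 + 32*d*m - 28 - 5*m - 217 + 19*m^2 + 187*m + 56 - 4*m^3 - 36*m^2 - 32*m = d*(4*m^2 + 29*m - 63) - 4*m^3 - 17*m^2 + 150*m - 189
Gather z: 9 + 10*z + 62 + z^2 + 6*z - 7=z^2 + 16*z + 64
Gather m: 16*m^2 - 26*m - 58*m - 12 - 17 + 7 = 16*m^2 - 84*m - 22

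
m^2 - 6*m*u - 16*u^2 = (m - 8*u)*(m + 2*u)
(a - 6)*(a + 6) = a^2 - 36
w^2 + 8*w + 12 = (w + 2)*(w + 6)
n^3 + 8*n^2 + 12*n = n*(n + 2)*(n + 6)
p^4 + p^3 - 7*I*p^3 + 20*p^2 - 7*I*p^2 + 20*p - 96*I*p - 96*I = (p + 1)*(p - 8*I)*(p - 3*I)*(p + 4*I)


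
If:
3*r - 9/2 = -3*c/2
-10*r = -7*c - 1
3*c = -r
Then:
No Solution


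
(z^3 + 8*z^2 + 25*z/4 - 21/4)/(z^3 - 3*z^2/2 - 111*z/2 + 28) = (z + 3/2)/(z - 8)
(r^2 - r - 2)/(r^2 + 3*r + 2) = (r - 2)/(r + 2)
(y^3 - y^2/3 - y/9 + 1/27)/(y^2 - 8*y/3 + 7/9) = (9*y^2 - 1)/(3*(3*y - 7))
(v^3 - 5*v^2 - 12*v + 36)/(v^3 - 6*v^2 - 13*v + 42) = (v - 6)/(v - 7)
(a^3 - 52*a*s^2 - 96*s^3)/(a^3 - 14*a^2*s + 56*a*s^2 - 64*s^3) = (a^2 + 8*a*s + 12*s^2)/(a^2 - 6*a*s + 8*s^2)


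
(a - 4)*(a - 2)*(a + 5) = a^3 - a^2 - 22*a + 40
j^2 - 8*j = j*(j - 8)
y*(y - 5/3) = y^2 - 5*y/3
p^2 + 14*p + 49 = (p + 7)^2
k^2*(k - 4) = k^3 - 4*k^2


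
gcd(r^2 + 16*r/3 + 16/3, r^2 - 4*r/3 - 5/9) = 1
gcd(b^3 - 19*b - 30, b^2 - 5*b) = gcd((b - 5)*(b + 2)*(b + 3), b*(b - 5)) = b - 5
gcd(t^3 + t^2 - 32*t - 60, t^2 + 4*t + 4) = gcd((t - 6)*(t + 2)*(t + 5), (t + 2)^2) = t + 2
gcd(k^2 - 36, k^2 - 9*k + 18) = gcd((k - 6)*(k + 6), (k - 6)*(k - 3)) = k - 6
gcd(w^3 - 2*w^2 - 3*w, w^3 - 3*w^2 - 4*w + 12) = w - 3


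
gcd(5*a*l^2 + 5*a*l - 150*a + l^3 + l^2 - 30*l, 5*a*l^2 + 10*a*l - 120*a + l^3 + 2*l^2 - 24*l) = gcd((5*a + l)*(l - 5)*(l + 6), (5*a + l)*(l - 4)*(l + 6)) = 5*a*l + 30*a + l^2 + 6*l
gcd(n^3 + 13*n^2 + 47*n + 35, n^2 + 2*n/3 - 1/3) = n + 1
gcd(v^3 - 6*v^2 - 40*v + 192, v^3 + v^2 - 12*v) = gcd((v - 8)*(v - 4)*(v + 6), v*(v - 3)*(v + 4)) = 1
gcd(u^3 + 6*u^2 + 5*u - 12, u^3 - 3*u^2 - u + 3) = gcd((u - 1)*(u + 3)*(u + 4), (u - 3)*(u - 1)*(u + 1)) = u - 1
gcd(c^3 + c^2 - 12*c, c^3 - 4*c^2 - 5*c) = c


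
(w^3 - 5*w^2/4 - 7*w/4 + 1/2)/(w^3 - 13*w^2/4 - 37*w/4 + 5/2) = (w^2 - w - 2)/(w^2 - 3*w - 10)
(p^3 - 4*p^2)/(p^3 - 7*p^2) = (p - 4)/(p - 7)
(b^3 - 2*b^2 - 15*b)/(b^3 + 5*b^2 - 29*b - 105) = b/(b + 7)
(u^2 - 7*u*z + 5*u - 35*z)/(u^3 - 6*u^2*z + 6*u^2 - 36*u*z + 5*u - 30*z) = (-u + 7*z)/(-u^2 + 6*u*z - u + 6*z)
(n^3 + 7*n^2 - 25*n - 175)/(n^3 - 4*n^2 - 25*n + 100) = (n + 7)/(n - 4)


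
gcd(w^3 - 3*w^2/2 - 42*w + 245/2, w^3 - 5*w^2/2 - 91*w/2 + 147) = w^2 + 7*w/2 - 49/2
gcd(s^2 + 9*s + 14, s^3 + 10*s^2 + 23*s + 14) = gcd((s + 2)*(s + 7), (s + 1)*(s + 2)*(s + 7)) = s^2 + 9*s + 14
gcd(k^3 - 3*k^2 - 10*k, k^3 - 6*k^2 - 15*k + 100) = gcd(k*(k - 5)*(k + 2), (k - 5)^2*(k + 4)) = k - 5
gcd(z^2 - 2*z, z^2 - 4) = z - 2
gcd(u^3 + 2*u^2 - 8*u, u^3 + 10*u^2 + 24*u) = u^2 + 4*u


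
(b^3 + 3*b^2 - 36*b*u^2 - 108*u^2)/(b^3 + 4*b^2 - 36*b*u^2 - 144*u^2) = (b + 3)/(b + 4)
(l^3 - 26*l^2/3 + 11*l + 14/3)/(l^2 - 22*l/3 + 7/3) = (3*l^2 - 5*l - 2)/(3*l - 1)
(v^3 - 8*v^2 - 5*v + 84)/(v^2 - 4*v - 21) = v - 4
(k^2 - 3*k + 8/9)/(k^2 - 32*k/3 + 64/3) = (k - 1/3)/(k - 8)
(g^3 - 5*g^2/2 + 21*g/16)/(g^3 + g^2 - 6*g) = (g^2 - 5*g/2 + 21/16)/(g^2 + g - 6)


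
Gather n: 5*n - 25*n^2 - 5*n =-25*n^2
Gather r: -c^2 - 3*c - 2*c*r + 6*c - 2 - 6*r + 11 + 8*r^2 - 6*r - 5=-c^2 + 3*c + 8*r^2 + r*(-2*c - 12) + 4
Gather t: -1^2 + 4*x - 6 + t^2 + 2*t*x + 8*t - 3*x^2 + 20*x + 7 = t^2 + t*(2*x + 8) - 3*x^2 + 24*x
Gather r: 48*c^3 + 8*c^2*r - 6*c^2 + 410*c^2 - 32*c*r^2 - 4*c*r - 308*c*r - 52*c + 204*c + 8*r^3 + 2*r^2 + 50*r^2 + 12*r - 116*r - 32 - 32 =48*c^3 + 404*c^2 + 152*c + 8*r^3 + r^2*(52 - 32*c) + r*(8*c^2 - 312*c - 104) - 64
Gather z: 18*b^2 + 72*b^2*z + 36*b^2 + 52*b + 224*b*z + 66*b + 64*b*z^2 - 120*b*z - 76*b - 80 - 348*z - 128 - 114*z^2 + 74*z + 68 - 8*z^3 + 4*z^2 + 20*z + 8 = 54*b^2 + 42*b - 8*z^3 + z^2*(64*b - 110) + z*(72*b^2 + 104*b - 254) - 132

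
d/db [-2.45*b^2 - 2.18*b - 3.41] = -4.9*b - 2.18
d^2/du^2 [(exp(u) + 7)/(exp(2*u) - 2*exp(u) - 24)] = (exp(4*u) + 30*exp(3*u) + 102*exp(2*u) + 652*exp(u) + 240)*exp(u)/(exp(6*u) - 6*exp(5*u) - 60*exp(4*u) + 280*exp(3*u) + 1440*exp(2*u) - 3456*exp(u) - 13824)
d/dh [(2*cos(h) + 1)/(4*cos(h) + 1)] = 2*sin(h)/(4*cos(h) + 1)^2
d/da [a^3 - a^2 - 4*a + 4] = 3*a^2 - 2*a - 4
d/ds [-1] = 0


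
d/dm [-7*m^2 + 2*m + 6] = 2 - 14*m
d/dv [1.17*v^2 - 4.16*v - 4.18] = 2.34*v - 4.16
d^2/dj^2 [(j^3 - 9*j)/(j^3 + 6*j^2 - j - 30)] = 4*(-3*j^3 + 15*j^2 - 45*j + 5)/(j^6 + 9*j^5 - 3*j^4 - 153*j^3 + 30*j^2 + 900*j - 1000)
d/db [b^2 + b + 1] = 2*b + 1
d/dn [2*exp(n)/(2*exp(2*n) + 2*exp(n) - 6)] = (-(2*exp(n) + 1)*exp(n) + exp(2*n) + exp(n) - 3)*exp(n)/(exp(2*n) + exp(n) - 3)^2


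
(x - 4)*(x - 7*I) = x^2 - 4*x - 7*I*x + 28*I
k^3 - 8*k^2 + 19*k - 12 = (k - 4)*(k - 3)*(k - 1)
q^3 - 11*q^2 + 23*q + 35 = (q - 7)*(q - 5)*(q + 1)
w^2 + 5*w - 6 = (w - 1)*(w + 6)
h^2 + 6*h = h*(h + 6)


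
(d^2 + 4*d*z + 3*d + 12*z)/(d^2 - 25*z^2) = (d^2 + 4*d*z + 3*d + 12*z)/(d^2 - 25*z^2)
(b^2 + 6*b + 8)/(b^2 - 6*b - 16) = (b + 4)/(b - 8)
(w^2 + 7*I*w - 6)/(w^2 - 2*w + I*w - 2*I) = (w + 6*I)/(w - 2)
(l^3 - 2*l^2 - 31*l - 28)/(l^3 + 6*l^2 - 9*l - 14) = (l^2 - 3*l - 28)/(l^2 + 5*l - 14)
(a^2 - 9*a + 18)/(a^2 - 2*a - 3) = (a - 6)/(a + 1)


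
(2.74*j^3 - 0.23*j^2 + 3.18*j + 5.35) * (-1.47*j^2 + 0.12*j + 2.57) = -4.0278*j^5 + 0.6669*j^4 + 2.3396*j^3 - 8.074*j^2 + 8.8146*j + 13.7495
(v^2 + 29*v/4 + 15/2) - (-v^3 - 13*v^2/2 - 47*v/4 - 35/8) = v^3 + 15*v^2/2 + 19*v + 95/8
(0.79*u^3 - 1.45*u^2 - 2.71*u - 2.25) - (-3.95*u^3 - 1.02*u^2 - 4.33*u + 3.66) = 4.74*u^3 - 0.43*u^2 + 1.62*u - 5.91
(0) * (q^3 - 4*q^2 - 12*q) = 0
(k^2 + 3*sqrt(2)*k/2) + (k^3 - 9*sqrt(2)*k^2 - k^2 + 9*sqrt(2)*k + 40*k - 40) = k^3 - 9*sqrt(2)*k^2 + 21*sqrt(2)*k/2 + 40*k - 40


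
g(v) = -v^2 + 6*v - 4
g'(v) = 6 - 2*v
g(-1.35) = -13.92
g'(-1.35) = 8.70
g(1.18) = 1.69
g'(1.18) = 3.64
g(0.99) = 0.96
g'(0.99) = 4.02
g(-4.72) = -54.60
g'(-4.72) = 15.44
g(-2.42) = -24.38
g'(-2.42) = 10.84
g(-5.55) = -68.10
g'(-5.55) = 17.10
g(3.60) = 4.64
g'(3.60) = -1.20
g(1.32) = 2.18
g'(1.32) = 3.36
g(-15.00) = -319.00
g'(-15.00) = 36.00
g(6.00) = -4.00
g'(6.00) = -6.00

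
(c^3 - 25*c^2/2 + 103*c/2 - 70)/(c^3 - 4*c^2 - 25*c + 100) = (c - 7/2)/(c + 5)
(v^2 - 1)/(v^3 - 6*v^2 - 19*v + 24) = (v + 1)/(v^2 - 5*v - 24)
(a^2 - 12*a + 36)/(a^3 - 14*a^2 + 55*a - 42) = (a - 6)/(a^2 - 8*a + 7)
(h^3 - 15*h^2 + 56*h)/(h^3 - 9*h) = (h^2 - 15*h + 56)/(h^2 - 9)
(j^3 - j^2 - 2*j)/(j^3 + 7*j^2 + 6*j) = (j - 2)/(j + 6)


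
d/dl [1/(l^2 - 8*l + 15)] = 2*(4 - l)/(l^2 - 8*l + 15)^2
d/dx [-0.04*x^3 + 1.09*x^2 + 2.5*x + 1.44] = -0.12*x^2 + 2.18*x + 2.5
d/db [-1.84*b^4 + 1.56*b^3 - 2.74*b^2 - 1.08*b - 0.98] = -7.36*b^3 + 4.68*b^2 - 5.48*b - 1.08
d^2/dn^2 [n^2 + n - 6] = 2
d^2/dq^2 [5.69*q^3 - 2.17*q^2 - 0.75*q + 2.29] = 34.14*q - 4.34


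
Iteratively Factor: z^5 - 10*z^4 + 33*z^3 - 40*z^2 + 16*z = (z - 1)*(z^4 - 9*z^3 + 24*z^2 - 16*z) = (z - 4)*(z - 1)*(z^3 - 5*z^2 + 4*z) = (z - 4)^2*(z - 1)*(z^2 - z) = (z - 4)^2*(z - 1)^2*(z)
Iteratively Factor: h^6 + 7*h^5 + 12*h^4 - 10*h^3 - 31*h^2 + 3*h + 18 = (h - 1)*(h^5 + 8*h^4 + 20*h^3 + 10*h^2 - 21*h - 18) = (h - 1)^2*(h^4 + 9*h^3 + 29*h^2 + 39*h + 18) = (h - 1)^2*(h + 2)*(h^3 + 7*h^2 + 15*h + 9) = (h - 1)^2*(h + 1)*(h + 2)*(h^2 + 6*h + 9) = (h - 1)^2*(h + 1)*(h + 2)*(h + 3)*(h + 3)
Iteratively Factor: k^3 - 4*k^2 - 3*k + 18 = (k - 3)*(k^2 - k - 6) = (k - 3)^2*(k + 2)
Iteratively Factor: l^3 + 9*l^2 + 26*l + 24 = (l + 2)*(l^2 + 7*l + 12) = (l + 2)*(l + 4)*(l + 3)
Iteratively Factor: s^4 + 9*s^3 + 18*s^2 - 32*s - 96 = (s + 4)*(s^3 + 5*s^2 - 2*s - 24) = (s + 3)*(s + 4)*(s^2 + 2*s - 8) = (s + 3)*(s + 4)^2*(s - 2)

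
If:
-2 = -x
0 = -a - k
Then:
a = -k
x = 2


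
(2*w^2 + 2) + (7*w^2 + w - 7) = 9*w^2 + w - 5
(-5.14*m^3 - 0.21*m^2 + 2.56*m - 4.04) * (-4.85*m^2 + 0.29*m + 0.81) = 24.929*m^5 - 0.4721*m^4 - 16.6403*m^3 + 20.1663*m^2 + 0.902*m - 3.2724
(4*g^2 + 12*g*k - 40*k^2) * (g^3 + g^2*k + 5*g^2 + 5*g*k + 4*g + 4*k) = 4*g^5 + 16*g^4*k + 20*g^4 - 28*g^3*k^2 + 80*g^3*k + 16*g^3 - 40*g^2*k^3 - 140*g^2*k^2 + 64*g^2*k - 200*g*k^3 - 112*g*k^2 - 160*k^3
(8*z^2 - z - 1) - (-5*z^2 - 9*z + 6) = 13*z^2 + 8*z - 7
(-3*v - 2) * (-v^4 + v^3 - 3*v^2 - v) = 3*v^5 - v^4 + 7*v^3 + 9*v^2 + 2*v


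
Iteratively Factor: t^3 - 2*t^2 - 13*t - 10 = (t + 2)*(t^2 - 4*t - 5) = (t - 5)*(t + 2)*(t + 1)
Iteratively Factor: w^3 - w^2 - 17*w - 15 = (w - 5)*(w^2 + 4*w + 3) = (w - 5)*(w + 1)*(w + 3)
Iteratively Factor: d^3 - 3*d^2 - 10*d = (d)*(d^2 - 3*d - 10) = d*(d + 2)*(d - 5)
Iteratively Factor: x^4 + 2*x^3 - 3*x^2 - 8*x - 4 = (x + 2)*(x^3 - 3*x - 2) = (x - 2)*(x + 2)*(x^2 + 2*x + 1) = (x - 2)*(x + 1)*(x + 2)*(x + 1)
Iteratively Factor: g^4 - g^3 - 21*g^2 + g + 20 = (g - 5)*(g^3 + 4*g^2 - g - 4) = (g - 5)*(g - 1)*(g^2 + 5*g + 4) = (g - 5)*(g - 1)*(g + 1)*(g + 4)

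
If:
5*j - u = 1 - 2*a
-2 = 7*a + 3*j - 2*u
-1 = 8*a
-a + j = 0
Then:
No Solution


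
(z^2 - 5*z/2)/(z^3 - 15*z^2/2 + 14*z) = (2*z - 5)/(2*z^2 - 15*z + 28)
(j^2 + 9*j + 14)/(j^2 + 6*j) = (j^2 + 9*j + 14)/(j*(j + 6))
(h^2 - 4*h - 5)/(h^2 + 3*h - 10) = (h^2 - 4*h - 5)/(h^2 + 3*h - 10)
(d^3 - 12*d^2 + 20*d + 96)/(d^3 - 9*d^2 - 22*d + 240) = (d + 2)/(d + 5)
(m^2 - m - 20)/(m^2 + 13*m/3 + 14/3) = 3*(m^2 - m - 20)/(3*m^2 + 13*m + 14)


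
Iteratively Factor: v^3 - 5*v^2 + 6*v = (v - 2)*(v^2 - 3*v) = (v - 3)*(v - 2)*(v)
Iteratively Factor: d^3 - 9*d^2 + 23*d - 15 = (d - 3)*(d^2 - 6*d + 5) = (d - 5)*(d - 3)*(d - 1)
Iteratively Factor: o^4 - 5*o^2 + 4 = (o + 1)*(o^3 - o^2 - 4*o + 4) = (o - 1)*(o + 1)*(o^2 - 4) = (o - 1)*(o + 1)*(o + 2)*(o - 2)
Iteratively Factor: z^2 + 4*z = (z + 4)*(z)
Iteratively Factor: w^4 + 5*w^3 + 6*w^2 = (w)*(w^3 + 5*w^2 + 6*w) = w*(w + 2)*(w^2 + 3*w) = w*(w + 2)*(w + 3)*(w)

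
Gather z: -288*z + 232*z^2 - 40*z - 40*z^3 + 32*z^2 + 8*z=-40*z^3 + 264*z^2 - 320*z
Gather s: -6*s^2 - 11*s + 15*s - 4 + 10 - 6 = -6*s^2 + 4*s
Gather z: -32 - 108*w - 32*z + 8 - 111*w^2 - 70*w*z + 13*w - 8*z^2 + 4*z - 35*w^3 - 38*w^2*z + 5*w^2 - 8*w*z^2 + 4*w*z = -35*w^3 - 106*w^2 - 95*w + z^2*(-8*w - 8) + z*(-38*w^2 - 66*w - 28) - 24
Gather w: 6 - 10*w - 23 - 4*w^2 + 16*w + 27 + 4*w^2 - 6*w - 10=0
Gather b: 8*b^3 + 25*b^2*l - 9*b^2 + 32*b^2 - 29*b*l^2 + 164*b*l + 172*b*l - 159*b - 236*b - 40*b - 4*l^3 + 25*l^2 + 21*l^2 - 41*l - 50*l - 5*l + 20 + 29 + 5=8*b^3 + b^2*(25*l + 23) + b*(-29*l^2 + 336*l - 435) - 4*l^3 + 46*l^2 - 96*l + 54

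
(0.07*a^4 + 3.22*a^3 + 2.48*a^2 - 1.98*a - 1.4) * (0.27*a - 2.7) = 0.0189*a^5 + 0.6804*a^4 - 8.0244*a^3 - 7.2306*a^2 + 4.968*a + 3.78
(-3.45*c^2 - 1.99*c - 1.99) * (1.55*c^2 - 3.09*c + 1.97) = -5.3475*c^4 + 7.576*c^3 - 3.7319*c^2 + 2.2288*c - 3.9203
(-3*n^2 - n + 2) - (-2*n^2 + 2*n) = -n^2 - 3*n + 2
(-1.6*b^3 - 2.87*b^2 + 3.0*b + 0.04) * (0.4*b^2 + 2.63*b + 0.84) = -0.64*b^5 - 5.356*b^4 - 7.6921*b^3 + 5.4952*b^2 + 2.6252*b + 0.0336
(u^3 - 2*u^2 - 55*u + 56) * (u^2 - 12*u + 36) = u^5 - 14*u^4 + 5*u^3 + 644*u^2 - 2652*u + 2016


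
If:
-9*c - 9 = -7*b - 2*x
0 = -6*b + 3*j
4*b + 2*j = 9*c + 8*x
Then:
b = 10*x - 9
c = 8*x - 8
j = 20*x - 18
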